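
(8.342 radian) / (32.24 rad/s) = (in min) 0.004312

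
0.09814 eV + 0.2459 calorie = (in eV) 6.422e+18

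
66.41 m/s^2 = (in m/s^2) 66.41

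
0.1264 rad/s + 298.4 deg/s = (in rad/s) 5.334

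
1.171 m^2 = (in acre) 0.0002894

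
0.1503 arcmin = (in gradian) 0.002783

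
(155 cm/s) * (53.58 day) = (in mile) 4459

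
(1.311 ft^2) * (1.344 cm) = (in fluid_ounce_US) 55.35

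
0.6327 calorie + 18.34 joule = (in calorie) 5.016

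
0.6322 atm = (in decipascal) 6.406e+05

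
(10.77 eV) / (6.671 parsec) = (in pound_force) 1.885e-36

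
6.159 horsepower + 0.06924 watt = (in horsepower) 6.159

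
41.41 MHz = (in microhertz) 4.141e+13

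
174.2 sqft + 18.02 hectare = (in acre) 44.53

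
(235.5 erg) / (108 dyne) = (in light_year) 2.305e-18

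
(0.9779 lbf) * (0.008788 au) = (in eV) 3.569e+28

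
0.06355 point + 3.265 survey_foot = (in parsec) 3.225e-17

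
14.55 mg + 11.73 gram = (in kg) 0.01174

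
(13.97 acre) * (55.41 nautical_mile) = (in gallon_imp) 1.276e+12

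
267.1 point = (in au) 6.299e-13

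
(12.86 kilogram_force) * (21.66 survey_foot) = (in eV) 5.197e+21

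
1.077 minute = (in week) 0.0001068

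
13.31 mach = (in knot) 8810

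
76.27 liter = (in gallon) 20.15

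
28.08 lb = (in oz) 449.3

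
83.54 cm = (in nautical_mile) 0.0004511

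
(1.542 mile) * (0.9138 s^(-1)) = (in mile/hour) 5073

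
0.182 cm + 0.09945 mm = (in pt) 5.441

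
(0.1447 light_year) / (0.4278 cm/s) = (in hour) 8.889e+13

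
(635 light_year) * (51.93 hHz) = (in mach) 9.162e+19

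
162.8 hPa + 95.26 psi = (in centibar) 673.1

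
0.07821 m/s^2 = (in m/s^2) 0.07821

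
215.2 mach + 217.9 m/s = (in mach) 215.8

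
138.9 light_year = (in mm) 1.314e+21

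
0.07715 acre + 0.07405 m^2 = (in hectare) 0.03123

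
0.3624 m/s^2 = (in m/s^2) 0.3624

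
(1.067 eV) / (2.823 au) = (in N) 4.048e-31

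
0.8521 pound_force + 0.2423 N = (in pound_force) 0.9066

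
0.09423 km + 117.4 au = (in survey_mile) 1.091e+10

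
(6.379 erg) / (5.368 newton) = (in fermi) 1.188e+08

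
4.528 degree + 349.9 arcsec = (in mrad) 80.72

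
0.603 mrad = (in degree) 0.03455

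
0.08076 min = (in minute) 0.08076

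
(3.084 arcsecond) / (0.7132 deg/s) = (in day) 1.39e-08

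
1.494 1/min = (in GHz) 2.49e-11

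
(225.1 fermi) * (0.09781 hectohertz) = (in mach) 6.466e-15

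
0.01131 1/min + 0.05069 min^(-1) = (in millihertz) 1.033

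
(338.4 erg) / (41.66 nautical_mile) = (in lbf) 9.86e-11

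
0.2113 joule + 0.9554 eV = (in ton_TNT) 5.05e-11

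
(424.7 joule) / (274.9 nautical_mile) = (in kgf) 8.506e-05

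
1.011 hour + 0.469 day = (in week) 0.07302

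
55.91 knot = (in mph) 64.34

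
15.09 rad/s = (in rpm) 144.1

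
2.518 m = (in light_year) 2.662e-16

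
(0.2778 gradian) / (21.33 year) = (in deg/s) 3.717e-10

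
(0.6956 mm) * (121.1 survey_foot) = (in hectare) 2.568e-06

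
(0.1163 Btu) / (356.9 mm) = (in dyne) 3.438e+07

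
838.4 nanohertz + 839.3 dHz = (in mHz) 8.393e+04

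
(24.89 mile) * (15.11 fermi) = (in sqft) 6.515e-09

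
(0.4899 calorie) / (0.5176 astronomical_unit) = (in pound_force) 5.951e-12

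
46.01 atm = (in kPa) 4662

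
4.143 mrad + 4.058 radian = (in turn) 0.6465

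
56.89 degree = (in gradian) 63.21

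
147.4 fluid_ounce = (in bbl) 0.02742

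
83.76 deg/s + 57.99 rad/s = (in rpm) 567.7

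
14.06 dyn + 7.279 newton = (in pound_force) 1.636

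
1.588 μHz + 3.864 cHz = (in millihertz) 38.64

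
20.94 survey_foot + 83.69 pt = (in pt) 1.818e+04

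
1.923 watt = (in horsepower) 0.002579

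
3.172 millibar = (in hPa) 3.172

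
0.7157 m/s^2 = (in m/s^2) 0.7157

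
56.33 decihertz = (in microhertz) 5.633e+06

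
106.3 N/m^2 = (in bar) 0.001063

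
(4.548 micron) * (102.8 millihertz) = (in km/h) 1.683e-06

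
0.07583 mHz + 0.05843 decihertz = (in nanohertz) 5.919e+06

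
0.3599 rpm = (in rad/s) 0.03769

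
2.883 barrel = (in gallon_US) 121.1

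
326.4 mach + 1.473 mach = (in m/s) 1.116e+05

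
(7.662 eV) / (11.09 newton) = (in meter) 1.107e-19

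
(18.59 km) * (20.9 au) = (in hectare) 5.812e+12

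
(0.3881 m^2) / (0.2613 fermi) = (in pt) 4.21e+18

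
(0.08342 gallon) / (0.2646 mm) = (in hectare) 0.0001193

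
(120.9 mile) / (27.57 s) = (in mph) 1.579e+04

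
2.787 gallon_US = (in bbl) 0.06636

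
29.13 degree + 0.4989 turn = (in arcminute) 1.252e+04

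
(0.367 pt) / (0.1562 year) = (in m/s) 2.628e-11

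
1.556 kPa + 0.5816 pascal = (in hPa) 15.57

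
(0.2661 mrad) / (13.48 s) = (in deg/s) 0.001131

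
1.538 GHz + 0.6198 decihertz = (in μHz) 1.538e+15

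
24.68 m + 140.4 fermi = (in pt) 6.996e+04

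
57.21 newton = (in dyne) 5.721e+06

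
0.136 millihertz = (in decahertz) 1.36e-05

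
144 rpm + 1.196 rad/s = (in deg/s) 932.5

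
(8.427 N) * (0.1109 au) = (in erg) 1.398e+18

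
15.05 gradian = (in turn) 0.03763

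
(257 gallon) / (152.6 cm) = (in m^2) 0.6375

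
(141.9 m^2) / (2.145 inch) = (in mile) 1.618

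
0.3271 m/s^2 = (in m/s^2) 0.3271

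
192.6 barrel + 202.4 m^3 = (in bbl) 1466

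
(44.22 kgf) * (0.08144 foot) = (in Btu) 0.0102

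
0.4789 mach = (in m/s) 163.1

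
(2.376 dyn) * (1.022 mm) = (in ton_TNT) 5.804e-18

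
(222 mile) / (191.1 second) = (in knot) 3634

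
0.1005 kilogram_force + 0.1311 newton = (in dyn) 1.117e+05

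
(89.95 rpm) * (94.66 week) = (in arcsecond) 1.112e+14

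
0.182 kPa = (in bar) 0.00182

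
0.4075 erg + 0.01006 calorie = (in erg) 4.209e+05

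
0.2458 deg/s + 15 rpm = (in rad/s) 1.575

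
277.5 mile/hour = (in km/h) 446.6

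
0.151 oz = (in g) 4.281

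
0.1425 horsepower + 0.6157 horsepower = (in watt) 565.4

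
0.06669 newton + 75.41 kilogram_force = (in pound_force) 166.3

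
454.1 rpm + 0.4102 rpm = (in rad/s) 47.6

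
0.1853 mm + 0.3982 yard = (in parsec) 1.181e-17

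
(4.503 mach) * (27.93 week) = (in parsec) 8.394e-07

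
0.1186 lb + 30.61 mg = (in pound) 0.1187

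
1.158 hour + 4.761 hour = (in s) 2.131e+04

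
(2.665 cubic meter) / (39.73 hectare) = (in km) 6.708e-09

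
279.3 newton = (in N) 279.3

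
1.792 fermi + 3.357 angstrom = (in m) 3.357e-10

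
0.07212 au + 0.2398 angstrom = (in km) 1.079e+07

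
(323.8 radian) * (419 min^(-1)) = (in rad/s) 2261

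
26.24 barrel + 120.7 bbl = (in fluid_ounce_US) 7.899e+05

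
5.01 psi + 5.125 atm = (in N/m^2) 5.538e+05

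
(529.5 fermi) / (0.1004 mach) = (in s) 1.549e-14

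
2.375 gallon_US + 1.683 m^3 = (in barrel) 10.64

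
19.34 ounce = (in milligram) 5.483e+05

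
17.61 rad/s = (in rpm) 168.2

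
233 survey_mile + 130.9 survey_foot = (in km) 375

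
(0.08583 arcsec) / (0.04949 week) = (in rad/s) 1.39e-11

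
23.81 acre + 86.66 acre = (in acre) 110.5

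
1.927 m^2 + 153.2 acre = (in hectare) 62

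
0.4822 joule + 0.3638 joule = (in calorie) 0.2022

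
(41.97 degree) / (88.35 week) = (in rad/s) 1.371e-08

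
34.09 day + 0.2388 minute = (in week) 4.87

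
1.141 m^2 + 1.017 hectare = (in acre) 2.513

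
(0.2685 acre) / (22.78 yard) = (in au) 3.487e-10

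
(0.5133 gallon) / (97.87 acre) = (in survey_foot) 1.61e-08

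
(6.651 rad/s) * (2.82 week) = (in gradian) 7.222e+08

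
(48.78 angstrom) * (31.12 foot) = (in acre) 1.143e-11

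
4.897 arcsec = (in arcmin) 0.08162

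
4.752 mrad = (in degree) 0.2723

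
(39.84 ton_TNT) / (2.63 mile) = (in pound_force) 8.854e+06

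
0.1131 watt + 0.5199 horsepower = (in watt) 387.8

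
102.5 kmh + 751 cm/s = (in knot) 69.94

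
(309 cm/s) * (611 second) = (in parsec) 6.119e-14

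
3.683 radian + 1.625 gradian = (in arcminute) 1.275e+04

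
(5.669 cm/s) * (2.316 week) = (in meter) 7.941e+04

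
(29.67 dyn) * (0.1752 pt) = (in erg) 0.1834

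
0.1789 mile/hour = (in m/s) 0.07998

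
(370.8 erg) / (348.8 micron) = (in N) 0.1063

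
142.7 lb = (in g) 6.473e+04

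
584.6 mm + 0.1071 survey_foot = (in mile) 0.0003835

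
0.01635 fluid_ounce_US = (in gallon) 0.0001277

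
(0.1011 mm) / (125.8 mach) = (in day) 2.732e-14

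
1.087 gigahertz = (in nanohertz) 1.087e+18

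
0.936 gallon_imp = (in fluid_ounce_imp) 149.8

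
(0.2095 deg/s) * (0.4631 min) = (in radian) 0.1016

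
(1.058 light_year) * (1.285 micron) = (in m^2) 1.286e+10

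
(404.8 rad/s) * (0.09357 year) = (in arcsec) 2.464e+14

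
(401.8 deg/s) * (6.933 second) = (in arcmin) 1.671e+05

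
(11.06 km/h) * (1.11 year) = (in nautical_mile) 5.807e+04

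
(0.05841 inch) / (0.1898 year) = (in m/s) 2.479e-10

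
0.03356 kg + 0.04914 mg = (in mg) 3.356e+04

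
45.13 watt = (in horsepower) 0.06052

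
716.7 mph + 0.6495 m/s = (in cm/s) 3.21e+04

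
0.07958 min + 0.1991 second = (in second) 4.974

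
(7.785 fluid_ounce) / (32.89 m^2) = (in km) 7e-09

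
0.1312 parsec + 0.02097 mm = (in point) 1.148e+19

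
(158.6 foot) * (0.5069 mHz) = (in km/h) 0.08822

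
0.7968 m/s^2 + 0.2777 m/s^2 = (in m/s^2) 1.075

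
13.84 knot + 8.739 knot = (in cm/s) 1162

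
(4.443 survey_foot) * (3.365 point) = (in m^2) 0.001608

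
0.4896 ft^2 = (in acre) 1.124e-05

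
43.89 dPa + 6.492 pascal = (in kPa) 0.01088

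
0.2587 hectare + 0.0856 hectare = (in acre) 0.8508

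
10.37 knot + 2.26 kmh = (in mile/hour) 13.34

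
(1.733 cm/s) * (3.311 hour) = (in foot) 677.7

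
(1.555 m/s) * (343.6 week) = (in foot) 1.06e+09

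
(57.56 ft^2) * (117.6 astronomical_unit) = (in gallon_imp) 2.069e+16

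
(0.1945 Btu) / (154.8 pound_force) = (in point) 844.8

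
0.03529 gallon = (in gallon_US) 0.03529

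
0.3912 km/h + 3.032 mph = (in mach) 0.0043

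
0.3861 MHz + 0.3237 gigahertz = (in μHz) 3.241e+14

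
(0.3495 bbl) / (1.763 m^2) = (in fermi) 3.152e+13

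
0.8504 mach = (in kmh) 1042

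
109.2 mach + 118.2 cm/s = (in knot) 7.228e+04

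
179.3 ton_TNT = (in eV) 4.682e+30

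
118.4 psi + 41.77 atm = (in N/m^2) 5.049e+06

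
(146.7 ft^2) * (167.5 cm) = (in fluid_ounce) 7.719e+05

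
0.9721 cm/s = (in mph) 0.02175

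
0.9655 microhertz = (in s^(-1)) 9.655e-07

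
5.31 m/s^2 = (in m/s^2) 5.31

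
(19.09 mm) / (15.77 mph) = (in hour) 7.522e-07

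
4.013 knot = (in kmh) 7.432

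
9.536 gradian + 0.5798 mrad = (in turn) 0.02393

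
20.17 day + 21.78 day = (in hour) 1007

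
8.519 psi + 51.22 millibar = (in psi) 9.262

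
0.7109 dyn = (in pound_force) 1.598e-06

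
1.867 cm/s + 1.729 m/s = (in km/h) 6.292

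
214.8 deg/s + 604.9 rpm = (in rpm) 640.7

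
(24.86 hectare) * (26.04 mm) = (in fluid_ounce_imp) 2.278e+08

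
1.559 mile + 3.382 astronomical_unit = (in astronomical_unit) 3.382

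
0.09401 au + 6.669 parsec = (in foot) 6.751e+17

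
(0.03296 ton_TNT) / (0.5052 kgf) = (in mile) 1.73e+04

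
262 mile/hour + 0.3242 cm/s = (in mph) 262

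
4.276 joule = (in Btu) 0.004053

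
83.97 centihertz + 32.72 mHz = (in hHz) 0.008724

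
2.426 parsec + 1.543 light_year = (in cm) 8.946e+18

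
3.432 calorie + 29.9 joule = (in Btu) 0.04195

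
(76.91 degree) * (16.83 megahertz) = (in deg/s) 1.294e+09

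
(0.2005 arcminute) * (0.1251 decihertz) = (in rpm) 6.967e-06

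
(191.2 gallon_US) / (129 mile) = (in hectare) 3.486e-10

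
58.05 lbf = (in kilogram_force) 26.33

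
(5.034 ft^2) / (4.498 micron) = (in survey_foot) 3.411e+05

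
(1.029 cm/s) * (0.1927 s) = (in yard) 0.002169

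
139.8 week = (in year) 2.681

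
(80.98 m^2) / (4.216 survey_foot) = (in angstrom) 6.302e+11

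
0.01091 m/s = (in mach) 3.204e-05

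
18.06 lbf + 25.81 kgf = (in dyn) 3.334e+07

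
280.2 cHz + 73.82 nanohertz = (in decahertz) 0.2802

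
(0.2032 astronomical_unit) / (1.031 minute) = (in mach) 1.443e+06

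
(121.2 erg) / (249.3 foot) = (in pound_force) 3.586e-08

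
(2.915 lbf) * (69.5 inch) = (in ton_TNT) 5.471e-09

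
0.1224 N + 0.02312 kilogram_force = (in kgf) 0.0356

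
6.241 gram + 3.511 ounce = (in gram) 105.8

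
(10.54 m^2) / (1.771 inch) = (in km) 0.2343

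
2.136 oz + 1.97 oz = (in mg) 1.164e+05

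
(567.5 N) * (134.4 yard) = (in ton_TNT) 1.667e-05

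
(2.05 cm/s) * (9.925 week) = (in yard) 1.346e+05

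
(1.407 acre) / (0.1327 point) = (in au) 0.000813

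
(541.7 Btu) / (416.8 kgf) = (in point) 3.964e+05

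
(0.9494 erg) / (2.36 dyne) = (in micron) 4023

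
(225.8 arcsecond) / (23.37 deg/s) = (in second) 0.002684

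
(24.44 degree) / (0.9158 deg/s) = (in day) 0.0003089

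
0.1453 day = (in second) 1.255e+04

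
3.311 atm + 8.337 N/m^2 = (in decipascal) 3.355e+06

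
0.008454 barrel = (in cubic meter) 0.001344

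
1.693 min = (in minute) 1.693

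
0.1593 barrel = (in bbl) 0.1593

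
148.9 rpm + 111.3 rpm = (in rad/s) 27.25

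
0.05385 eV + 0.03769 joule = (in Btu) 3.572e-05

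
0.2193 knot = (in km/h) 0.4061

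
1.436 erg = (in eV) 8.963e+11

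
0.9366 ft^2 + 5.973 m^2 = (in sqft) 65.23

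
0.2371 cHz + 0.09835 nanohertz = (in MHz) 2.371e-09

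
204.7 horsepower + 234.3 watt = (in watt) 1.529e+05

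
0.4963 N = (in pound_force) 0.1116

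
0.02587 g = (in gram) 0.02587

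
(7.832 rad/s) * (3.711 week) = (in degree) 1.007e+09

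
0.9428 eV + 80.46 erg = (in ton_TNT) 1.923e-15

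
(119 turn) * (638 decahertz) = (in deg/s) 2.733e+08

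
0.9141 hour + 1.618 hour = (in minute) 151.9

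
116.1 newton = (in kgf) 11.84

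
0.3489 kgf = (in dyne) 3.422e+05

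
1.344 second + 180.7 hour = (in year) 0.02063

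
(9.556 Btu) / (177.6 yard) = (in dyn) 6.208e+06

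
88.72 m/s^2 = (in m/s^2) 88.72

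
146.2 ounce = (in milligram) 4.145e+06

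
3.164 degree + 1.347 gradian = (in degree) 4.376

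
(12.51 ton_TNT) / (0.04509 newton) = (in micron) 1.161e+18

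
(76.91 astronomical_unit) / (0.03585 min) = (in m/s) 5.349e+12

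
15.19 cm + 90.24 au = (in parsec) 0.0004375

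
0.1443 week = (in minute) 1455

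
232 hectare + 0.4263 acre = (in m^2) 2.322e+06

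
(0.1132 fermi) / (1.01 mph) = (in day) 2.902e-21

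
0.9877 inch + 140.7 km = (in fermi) 1.407e+20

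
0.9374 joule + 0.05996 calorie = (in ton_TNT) 2.84e-10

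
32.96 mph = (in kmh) 53.04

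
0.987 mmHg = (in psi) 0.01909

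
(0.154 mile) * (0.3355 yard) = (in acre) 0.01879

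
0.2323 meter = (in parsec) 7.528e-18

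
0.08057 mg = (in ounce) 2.842e-06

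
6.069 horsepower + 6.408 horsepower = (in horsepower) 12.48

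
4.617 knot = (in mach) 0.006976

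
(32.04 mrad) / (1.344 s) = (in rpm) 0.2276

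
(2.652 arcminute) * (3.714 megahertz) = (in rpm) 2.736e+04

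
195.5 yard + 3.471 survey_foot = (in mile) 0.1117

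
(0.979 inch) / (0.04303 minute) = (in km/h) 0.03467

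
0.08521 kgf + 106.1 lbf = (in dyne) 4.728e+07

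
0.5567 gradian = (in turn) 0.001392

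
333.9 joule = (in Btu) 0.3165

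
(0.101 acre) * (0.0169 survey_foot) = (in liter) 2105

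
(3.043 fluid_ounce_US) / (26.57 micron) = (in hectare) 0.0003387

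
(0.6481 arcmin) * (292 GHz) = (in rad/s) 5.505e+07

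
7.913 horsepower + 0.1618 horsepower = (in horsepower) 8.075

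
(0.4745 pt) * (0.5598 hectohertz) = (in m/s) 0.009371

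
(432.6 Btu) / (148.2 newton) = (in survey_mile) 1.914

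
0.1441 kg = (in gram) 144.1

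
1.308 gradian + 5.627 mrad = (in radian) 0.02617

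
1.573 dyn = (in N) 1.573e-05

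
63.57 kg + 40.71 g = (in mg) 6.361e+07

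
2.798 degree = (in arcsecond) 1.007e+04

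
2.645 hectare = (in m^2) 2.645e+04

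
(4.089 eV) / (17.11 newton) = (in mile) 2.379e-23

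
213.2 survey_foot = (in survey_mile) 0.04038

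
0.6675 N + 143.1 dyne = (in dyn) 6.689e+04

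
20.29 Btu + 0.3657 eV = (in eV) 1.336e+23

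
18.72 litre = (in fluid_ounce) 633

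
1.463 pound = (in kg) 0.6636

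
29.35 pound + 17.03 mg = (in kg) 13.31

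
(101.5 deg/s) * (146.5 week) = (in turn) 2.498e+07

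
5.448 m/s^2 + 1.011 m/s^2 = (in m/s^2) 6.459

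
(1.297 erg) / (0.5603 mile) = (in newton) 1.438e-10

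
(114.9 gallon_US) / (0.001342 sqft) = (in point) 9.889e+06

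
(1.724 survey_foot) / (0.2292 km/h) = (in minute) 0.1376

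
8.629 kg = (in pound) 19.02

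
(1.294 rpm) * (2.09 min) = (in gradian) 1082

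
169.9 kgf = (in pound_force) 374.6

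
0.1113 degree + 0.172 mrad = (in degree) 0.1212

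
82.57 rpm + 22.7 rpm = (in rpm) 105.3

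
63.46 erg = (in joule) 6.346e-06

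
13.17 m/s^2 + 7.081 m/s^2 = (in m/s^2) 20.25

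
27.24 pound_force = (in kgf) 12.36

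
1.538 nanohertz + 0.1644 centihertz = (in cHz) 0.1644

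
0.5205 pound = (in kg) 0.2361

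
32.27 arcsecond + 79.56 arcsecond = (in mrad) 0.5422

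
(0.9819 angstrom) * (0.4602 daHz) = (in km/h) 1.627e-09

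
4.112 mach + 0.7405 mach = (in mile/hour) 3696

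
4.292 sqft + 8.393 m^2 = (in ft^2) 94.63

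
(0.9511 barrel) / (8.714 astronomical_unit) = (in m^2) 1.16e-13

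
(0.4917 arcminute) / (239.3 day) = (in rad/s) 6.918e-12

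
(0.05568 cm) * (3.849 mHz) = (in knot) 4.166e-06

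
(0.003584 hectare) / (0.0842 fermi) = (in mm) 4.257e+20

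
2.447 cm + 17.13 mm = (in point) 117.9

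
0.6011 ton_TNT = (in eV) 1.57e+28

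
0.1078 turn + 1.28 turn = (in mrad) 8720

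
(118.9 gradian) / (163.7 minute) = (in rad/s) 0.0001902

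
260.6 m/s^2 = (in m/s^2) 260.6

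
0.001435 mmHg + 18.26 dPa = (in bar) 2.017e-05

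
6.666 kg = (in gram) 6666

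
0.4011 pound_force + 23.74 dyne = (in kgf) 0.182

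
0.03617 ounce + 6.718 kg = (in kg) 6.719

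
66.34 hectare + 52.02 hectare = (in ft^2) 1.274e+07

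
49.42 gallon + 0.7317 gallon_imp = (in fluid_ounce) 6438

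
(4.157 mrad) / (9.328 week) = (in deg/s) 4.222e-08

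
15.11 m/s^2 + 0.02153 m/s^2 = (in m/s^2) 15.13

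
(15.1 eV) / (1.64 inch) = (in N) 5.808e-17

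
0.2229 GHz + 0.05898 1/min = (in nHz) 2.229e+17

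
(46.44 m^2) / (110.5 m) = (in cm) 42.03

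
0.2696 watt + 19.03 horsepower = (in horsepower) 19.03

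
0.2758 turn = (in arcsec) 3.574e+05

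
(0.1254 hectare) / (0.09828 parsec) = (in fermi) 413.5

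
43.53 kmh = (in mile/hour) 27.05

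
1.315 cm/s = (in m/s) 0.01315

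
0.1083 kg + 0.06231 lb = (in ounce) 4.817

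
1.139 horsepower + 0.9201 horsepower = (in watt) 1535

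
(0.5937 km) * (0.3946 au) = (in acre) 8.66e+09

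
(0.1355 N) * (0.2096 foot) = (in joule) 0.008657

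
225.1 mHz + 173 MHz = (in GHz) 0.173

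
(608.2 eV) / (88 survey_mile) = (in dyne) 6.881e-17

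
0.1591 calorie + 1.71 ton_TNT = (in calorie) 1.71e+09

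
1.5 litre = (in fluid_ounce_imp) 52.79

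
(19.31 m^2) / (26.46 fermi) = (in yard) 7.981e+14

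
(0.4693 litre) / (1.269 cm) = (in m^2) 0.03698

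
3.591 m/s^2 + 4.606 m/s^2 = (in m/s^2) 8.197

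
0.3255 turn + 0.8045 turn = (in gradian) 452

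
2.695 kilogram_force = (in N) 26.43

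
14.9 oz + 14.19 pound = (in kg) 6.859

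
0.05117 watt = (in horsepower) 6.862e-05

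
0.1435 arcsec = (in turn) 1.107e-07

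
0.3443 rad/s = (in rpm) 3.288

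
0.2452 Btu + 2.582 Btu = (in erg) 2.983e+10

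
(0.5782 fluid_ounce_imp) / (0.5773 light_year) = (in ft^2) 3.238e-20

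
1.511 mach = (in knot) 1000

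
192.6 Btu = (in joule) 2.032e+05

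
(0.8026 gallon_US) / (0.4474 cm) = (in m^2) 0.6791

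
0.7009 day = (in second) 6.056e+04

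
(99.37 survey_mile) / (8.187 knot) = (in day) 0.4395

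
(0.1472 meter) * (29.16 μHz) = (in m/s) 4.292e-06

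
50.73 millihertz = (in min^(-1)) 3.044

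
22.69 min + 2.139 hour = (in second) 9062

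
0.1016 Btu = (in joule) 107.2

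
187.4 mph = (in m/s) 83.78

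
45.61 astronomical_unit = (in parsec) 0.0002211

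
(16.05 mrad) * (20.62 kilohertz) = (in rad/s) 331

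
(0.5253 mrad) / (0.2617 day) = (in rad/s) 2.323e-08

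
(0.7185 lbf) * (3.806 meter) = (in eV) 7.592e+19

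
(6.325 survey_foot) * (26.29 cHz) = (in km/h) 1.825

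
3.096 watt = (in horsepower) 0.004152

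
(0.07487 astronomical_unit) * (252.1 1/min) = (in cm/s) 4.706e+12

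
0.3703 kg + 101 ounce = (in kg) 3.234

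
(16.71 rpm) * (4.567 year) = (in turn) 4.011e+07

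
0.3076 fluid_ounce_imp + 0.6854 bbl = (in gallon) 28.79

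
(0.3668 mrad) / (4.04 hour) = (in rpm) 2.408e-07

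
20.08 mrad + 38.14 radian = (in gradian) 2429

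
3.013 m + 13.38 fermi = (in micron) 3.013e+06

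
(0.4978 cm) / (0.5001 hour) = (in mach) 8.12e-09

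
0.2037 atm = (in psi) 2.994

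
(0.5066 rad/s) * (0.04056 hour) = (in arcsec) 1.526e+07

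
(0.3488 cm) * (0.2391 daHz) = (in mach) 2.449e-05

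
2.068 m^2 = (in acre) 0.000511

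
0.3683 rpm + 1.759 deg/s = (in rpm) 0.6615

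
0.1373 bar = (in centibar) 13.73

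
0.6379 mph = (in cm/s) 28.52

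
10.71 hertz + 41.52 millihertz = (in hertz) 10.75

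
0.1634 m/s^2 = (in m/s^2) 0.1634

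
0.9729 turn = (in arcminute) 2.101e+04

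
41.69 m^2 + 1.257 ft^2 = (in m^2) 41.81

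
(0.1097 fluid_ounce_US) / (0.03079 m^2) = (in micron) 105.4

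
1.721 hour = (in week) 0.01024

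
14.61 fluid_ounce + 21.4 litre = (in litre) 21.83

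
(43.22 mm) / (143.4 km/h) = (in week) 1.794e-09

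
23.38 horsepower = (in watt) 1.743e+04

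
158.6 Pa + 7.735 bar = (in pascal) 7.737e+05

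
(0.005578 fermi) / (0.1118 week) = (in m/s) 8.249e-23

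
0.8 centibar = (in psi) 0.116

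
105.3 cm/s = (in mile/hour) 2.355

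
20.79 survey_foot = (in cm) 633.7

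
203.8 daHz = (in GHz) 2.038e-06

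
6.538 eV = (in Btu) 9.928e-22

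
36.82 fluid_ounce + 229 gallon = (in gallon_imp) 190.9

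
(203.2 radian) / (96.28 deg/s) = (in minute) 2.015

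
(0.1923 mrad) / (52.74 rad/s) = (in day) 4.22e-11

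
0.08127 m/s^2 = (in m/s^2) 0.08127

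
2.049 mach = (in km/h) 2512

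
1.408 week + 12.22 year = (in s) 3.862e+08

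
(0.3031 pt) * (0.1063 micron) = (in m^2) 1.137e-11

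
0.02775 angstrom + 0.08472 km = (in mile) 0.05264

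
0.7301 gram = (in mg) 730.1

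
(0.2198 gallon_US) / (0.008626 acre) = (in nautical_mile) 1.287e-08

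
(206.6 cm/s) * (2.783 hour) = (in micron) 2.07e+10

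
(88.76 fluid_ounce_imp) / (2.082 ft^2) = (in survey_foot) 0.04278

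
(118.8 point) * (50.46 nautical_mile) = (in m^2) 3917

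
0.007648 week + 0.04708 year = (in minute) 2.482e+04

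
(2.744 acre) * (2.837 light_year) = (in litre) 2.98e+23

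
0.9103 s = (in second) 0.9103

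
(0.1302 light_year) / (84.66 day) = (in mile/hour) 3.767e+08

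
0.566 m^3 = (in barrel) 3.56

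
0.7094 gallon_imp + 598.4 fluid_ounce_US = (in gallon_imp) 4.602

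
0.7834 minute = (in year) 1.49e-06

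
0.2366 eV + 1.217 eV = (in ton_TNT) 5.566e-29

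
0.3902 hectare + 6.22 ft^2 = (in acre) 0.9643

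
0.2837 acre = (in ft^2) 1.236e+04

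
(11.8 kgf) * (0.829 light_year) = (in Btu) 8.602e+14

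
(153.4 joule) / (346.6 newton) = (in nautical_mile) 0.000239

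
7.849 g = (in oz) 0.2769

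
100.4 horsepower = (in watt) 7.487e+04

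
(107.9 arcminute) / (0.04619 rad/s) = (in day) 7.865e-06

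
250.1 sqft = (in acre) 0.005742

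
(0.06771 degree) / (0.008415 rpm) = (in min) 0.02235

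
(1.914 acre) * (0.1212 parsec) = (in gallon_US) 7.652e+21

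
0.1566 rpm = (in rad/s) 0.0164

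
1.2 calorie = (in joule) 5.021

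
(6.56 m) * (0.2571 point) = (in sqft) 0.006404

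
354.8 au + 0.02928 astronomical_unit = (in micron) 5.308e+19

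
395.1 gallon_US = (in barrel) 9.407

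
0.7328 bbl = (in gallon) 30.78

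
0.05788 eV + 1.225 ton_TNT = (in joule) 5.125e+09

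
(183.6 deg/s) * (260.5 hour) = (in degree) 1.722e+08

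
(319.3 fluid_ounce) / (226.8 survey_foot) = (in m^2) 0.0001366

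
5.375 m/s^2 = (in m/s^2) 5.375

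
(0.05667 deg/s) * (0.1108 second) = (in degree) 0.006279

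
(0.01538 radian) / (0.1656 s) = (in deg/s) 5.321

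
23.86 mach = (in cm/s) 8.124e+05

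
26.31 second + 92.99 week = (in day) 650.9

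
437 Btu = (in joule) 4.611e+05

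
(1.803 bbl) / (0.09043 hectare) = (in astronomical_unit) 2.119e-15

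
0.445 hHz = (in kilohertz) 0.0445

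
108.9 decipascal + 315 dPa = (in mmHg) 0.318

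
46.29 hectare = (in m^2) 4.629e+05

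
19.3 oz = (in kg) 0.5471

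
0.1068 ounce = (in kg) 0.003028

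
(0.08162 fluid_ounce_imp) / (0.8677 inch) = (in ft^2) 0.001133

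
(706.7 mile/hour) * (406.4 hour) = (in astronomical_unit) 0.00309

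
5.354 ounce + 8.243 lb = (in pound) 8.578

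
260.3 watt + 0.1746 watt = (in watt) 260.5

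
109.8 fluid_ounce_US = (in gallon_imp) 0.7143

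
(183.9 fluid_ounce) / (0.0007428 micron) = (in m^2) 7.322e+06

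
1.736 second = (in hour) 0.0004822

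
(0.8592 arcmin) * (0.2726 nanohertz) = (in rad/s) 6.813e-14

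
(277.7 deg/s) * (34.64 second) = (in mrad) 1.679e+05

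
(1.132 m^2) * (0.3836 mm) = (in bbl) 0.002731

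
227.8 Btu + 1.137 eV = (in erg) 2.403e+12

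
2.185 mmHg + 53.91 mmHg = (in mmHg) 56.09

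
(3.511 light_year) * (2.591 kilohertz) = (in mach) 2.528e+17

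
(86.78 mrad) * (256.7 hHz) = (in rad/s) 2228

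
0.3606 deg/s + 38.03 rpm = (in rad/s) 3.989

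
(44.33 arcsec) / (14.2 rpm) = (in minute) 2.409e-06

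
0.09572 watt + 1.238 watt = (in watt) 1.334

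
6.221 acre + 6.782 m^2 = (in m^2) 2.518e+04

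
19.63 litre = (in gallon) 5.186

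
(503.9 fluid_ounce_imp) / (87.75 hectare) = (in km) 1.632e-11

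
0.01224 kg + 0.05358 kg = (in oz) 2.322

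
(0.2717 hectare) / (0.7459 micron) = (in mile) 2.263e+06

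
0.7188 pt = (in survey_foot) 0.0008319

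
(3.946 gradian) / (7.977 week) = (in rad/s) 1.285e-08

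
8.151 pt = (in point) 8.151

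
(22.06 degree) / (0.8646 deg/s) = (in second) 25.51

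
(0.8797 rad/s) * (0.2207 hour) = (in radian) 698.9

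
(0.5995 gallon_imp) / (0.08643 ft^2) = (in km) 0.0003394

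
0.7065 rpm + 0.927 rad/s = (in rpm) 9.559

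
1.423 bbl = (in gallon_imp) 49.77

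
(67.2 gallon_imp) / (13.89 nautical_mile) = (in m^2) 1.188e-05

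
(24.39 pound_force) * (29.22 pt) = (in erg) 1.118e+07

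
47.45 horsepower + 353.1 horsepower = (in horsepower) 400.6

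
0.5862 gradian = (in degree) 0.5276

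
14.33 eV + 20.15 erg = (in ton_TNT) 4.816e-16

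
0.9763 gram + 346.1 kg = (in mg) 3.461e+08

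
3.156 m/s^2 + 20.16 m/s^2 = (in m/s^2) 23.32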